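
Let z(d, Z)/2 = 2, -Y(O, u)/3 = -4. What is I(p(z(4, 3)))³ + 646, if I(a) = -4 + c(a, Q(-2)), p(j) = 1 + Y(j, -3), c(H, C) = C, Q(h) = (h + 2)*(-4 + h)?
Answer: 582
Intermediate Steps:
Q(h) = (-4 + h)*(2 + h) (Q(h) = (2 + h)*(-4 + h) = (-4 + h)*(2 + h))
Y(O, u) = 12 (Y(O, u) = -3*(-4) = 12)
z(d, Z) = 4 (z(d, Z) = 2*2 = 4)
p(j) = 13 (p(j) = 1 + 12 = 13)
I(a) = -4 (I(a) = -4 + (-8 + (-2)² - 2*(-2)) = -4 + (-8 + 4 + 4) = -4 + 0 = -4)
I(p(z(4, 3)))³ + 646 = (-4)³ + 646 = -64 + 646 = 582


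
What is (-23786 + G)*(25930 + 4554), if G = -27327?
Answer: -1558128692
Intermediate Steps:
(-23786 + G)*(25930 + 4554) = (-23786 - 27327)*(25930 + 4554) = -51113*30484 = -1558128692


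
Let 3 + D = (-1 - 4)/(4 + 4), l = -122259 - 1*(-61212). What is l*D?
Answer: 1770363/8 ≈ 2.2130e+5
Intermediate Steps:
l = -61047 (l = -122259 + 61212 = -61047)
D = -29/8 (D = -3 + (-1 - 4)/(4 + 4) = -3 - 5/8 = -29/8 ≈ -3.6250)
l*D = -61047*(-29/8) = 1770363/8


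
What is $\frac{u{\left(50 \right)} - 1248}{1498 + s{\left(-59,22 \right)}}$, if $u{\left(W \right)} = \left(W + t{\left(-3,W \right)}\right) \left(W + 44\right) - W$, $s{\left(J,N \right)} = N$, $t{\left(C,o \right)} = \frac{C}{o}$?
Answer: $\frac{84909}{38000} \approx 2.2344$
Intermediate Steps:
$u{\left(W \right)} = - W + \left(44 + W\right) \left(W - \frac{3}{W}\right)$ ($u{\left(W \right)} = \left(W - \frac{3}{W}\right) \left(W + 44\right) - W = \left(W - \frac{3}{W}\right) \left(44 + W\right) - W = \left(44 + W\right) \left(W - \frac{3}{W}\right) - W = - W + \left(44 + W\right) \left(W - \frac{3}{W}\right)$)
$\frac{u{\left(50 \right)} - 1248}{1498 + s{\left(-59,22 \right)}} = \frac{\left(-3 + 50^{2} - \frac{132}{50} + 43 \cdot 50\right) - 1248}{1498 + 22} = \frac{\left(-3 + 2500 - \frac{66}{25} + 2150\right) - 1248}{1520} = \left(\left(-3 + 2500 - \frac{66}{25} + 2150\right) - 1248\right) \frac{1}{1520} = \left(\frac{116109}{25} - 1248\right) \frac{1}{1520} = \frac{84909}{25} \cdot \frac{1}{1520} = \frac{84909}{38000}$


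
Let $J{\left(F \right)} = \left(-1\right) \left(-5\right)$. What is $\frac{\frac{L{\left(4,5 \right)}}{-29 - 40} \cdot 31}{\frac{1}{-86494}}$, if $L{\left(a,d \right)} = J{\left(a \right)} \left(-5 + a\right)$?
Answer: $- \frac{13406570}{69} \approx -1.943 \cdot 10^{5}$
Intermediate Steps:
$J{\left(F \right)} = 5$
$L{\left(a,d \right)} = -25 + 5 a$ ($L{\left(a,d \right)} = 5 \left(-5 + a\right) = -25 + 5 a$)
$\frac{\frac{L{\left(4,5 \right)}}{-29 - 40} \cdot 31}{\frac{1}{-86494}} = \frac{\frac{-25 + 5 \cdot 4}{-29 - 40} \cdot 31}{\frac{1}{-86494}} = \frac{\frac{-25 + 20}{-69} \cdot 31}{- \frac{1}{86494}} = \left(- \frac{1}{69}\right) \left(-5\right) 31 \left(-86494\right) = \frac{5}{69} \cdot 31 \left(-86494\right) = \frac{155}{69} \left(-86494\right) = - \frac{13406570}{69}$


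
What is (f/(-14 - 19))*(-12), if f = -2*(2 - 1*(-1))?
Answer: -24/11 ≈ -2.1818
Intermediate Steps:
f = -6 (f = -2*(2 + 1) = -2*3 = -6)
(f/(-14 - 19))*(-12) = -6/(-14 - 19)*(-12) = -6/(-33)*(-12) = -6*(-1/33)*(-12) = (2/11)*(-12) = -24/11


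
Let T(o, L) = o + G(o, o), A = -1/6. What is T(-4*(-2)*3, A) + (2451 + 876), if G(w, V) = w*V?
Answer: 3927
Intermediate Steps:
A = -⅙ (A = -1*⅙ = -⅙ ≈ -0.16667)
G(w, V) = V*w
T(o, L) = o + o² (T(o, L) = o + o*o = o + o²)
T(-4*(-2)*3, A) + (2451 + 876) = (-4*(-2)*3)*(1 - 4*(-2)*3) + (2451 + 876) = (8*3)*(1 + 8*3) + 3327 = 24*(1 + 24) + 3327 = 24*25 + 3327 = 600 + 3327 = 3927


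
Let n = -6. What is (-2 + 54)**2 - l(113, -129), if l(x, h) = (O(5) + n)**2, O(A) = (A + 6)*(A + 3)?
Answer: -4020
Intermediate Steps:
O(A) = (3 + A)*(6 + A) (O(A) = (6 + A)*(3 + A) = (3 + A)*(6 + A))
l(x, h) = 6724 (l(x, h) = ((18 + 5**2 + 9*5) - 6)**2 = ((18 + 25 + 45) - 6)**2 = (88 - 6)**2 = 82**2 = 6724)
(-2 + 54)**2 - l(113, -129) = (-2 + 54)**2 - 1*6724 = 52**2 - 6724 = 2704 - 6724 = -4020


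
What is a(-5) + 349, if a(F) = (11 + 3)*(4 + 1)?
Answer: 419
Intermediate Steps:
a(F) = 70 (a(F) = 14*5 = 70)
a(-5) + 349 = 70 + 349 = 419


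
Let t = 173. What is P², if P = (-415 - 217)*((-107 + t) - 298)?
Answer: 21498597376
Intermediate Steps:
P = 146624 (P = (-415 - 217)*((-107 + 173) - 298) = -632*(66 - 298) = -632*(-232) = 146624)
P² = 146624² = 21498597376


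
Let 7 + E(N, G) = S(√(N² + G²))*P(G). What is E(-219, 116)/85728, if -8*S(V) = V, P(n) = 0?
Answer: -7/85728 ≈ -8.1654e-5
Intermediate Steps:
S(V) = -V/8
E(N, G) = -7 (E(N, G) = -7 - √(N² + G²)/8*0 = -7 - √(G² + N²)/8*0 = -7 + 0 = -7)
E(-219, 116)/85728 = -7/85728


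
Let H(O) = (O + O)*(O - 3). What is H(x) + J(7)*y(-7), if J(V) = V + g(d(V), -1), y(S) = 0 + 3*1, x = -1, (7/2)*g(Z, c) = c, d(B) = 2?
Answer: 197/7 ≈ 28.143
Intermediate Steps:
g(Z, c) = 2*c/7
y(S) = 3 (y(S) = 0 + 3 = 3)
J(V) = -2/7 + V (J(V) = V + (2/7)*(-1) = V - 2/7 = -2/7 + V)
H(O) = 2*O*(-3 + O) (H(O) = (2*O)*(-3 + O) = 2*O*(-3 + O))
H(x) + J(7)*y(-7) = 2*(-1)*(-3 - 1) + (-2/7 + 7)*3 = 2*(-1)*(-4) + (47/7)*3 = 8 + 141/7 = 197/7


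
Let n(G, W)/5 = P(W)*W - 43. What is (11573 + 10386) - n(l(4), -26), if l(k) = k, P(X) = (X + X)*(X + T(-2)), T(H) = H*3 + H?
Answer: 252014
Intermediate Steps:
T(H) = 4*H (T(H) = 3*H + H = 4*H)
P(X) = 2*X*(-8 + X) (P(X) = (X + X)*(X + 4*(-2)) = (2*X)*(X - 8) = (2*X)*(-8 + X) = 2*X*(-8 + X))
n(G, W) = -215 + 10*W²*(-8 + W) (n(G, W) = 5*((2*W*(-8 + W))*W - 43) = 5*(2*W²*(-8 + W) - 43) = 5*(-43 + 2*W²*(-8 + W)) = -215 + 10*W²*(-8 + W))
(11573 + 10386) - n(l(4), -26) = (11573 + 10386) - (-215 + 10*(-26)²*(-8 - 26)) = 21959 - (-215 + 10*676*(-34)) = 21959 - (-215 - 229840) = 21959 - 1*(-230055) = 21959 + 230055 = 252014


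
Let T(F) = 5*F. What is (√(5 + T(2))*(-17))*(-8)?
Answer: 136*√15 ≈ 526.73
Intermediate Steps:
(√(5 + T(2))*(-17))*(-8) = (√(5 + 5*2)*(-17))*(-8) = (√(5 + 10)*(-17))*(-8) = (√15*(-17))*(-8) = -17*√15*(-8) = 136*√15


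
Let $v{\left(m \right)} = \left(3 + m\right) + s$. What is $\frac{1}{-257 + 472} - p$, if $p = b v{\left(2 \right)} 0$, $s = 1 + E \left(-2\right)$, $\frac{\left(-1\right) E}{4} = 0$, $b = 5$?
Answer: $\frac{1}{215} \approx 0.0046512$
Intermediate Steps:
$E = 0$ ($E = \left(-4\right) 0 = 0$)
$s = 1$ ($s = 1 + 0 \left(-2\right) = 1 + 0 = 1$)
$v{\left(m \right)} = 4 + m$ ($v{\left(m \right)} = \left(3 + m\right) + 1 = 4 + m$)
$p = 0$ ($p = 5 \left(4 + 2\right) 0 = 5 \cdot 6 \cdot 0 = 5 \cdot 0 = 0$)
$\frac{1}{-257 + 472} - p = \frac{1}{-257 + 472} - 0 = \frac{1}{215} + 0 = \frac{1}{215}$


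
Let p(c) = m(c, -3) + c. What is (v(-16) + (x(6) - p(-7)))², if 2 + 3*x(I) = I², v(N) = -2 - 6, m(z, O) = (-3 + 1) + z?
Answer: 3364/9 ≈ 373.78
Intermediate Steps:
m(z, O) = -2 + z
v(N) = -8
p(c) = -2 + 2*c (p(c) = (-2 + c) + c = -2 + 2*c)
x(I) = -⅔ + I²/3
(v(-16) + (x(6) - p(-7)))² = (-8 + ((-⅔ + (⅓)*6²) - (-2 + 2*(-7))))² = (-8 + ((-⅔ + (⅓)*36) - (-2 - 14)))² = (-8 + ((-⅔ + 12) - 1*(-16)))² = (-8 + (34/3 + 16))² = (-8 + 82/3)² = (58/3)² = 3364/9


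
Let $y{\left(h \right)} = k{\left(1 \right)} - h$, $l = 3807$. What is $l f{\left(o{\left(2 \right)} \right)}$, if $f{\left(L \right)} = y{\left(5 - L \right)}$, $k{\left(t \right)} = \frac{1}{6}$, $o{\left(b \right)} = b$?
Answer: $- \frac{21573}{2} \approx -10787.0$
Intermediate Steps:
$k{\left(t \right)} = \frac{1}{6}$
$y{\left(h \right)} = \frac{1}{6} - h$
$f{\left(L \right)} = - \frac{29}{6} + L$ ($f{\left(L \right)} = \frac{1}{6} - \left(5 - L\right) = \frac{1}{6} + \left(-5 + L\right) = - \frac{29}{6} + L$)
$l f{\left(o{\left(2 \right)} \right)} = 3807 \left(- \frac{29}{6} + 2\right) = 3807 \left(- \frac{17}{6}\right) = - \frac{21573}{2}$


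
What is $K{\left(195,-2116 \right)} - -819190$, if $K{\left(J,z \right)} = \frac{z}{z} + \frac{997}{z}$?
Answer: $\frac{1733407159}{2116} \approx 8.1919 \cdot 10^{5}$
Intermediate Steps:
$K{\left(J,z \right)} = 1 + \frac{997}{z}$
$K{\left(195,-2116 \right)} - -819190 = \frac{997 - 2116}{-2116} - -819190 = \left(- \frac{1}{2116}\right) \left(-1119\right) + 819190 = \frac{1119}{2116} + 819190 = \frac{1733407159}{2116}$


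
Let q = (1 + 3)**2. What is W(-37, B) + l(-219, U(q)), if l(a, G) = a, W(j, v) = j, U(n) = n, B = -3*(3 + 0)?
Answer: -256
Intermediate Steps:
B = -9 (B = -3*3 = -9)
q = 16 (q = 4**2 = 16)
W(-37, B) + l(-219, U(q)) = -37 - 219 = -256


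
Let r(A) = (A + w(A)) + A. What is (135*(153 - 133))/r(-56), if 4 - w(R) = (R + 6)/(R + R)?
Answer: -151200/6073 ≈ -24.897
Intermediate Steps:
w(R) = 4 - (6 + R)/(2*R) (w(R) = 4 - (R + 6)/(R + R) = 4 - (6 + R)/(2*R))
r(A) = 7/2 - 3/A + 2*A (r(A) = (A + (7/2 - 3/A)) + A = (7/2 + A - 3/A) + A = 7/2 - 3/A + 2*A)
(135*(153 - 133))/r(-56) = (135*(153 - 133))/(7/2 - 3/(-56) + 2*(-56)) = (135*20)/(7/2 - 3*(-1/56) - 112) = 2700/(7/2 + 3/56 - 112) = 2700/(-6073/56) = 2700*(-56/6073) = -151200/6073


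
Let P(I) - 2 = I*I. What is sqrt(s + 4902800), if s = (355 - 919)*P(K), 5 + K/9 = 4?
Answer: 2*sqrt(1213997) ≈ 2203.6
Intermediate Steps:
K = -9 (K = -45 + 9*4 = -45 + 36 = -9)
P(I) = 2 + I**2 (P(I) = 2 + I*I = 2 + I**2)
s = -46812 (s = (355 - 919)*(2 + (-9)**2) = -564*(2 + 81) = -564*83 = -46812)
sqrt(s + 4902800) = sqrt(-46812 + 4902800) = sqrt(4855988) = 2*sqrt(1213997)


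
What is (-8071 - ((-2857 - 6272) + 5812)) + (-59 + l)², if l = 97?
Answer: -3310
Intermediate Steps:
(-8071 - ((-2857 - 6272) + 5812)) + (-59 + l)² = (-8071 - ((-2857 - 6272) + 5812)) + (-59 + 97)² = (-8071 - (-9129 + 5812)) + 38² = (-8071 - 1*(-3317)) + 1444 = (-8071 + 3317) + 1444 = -4754 + 1444 = -3310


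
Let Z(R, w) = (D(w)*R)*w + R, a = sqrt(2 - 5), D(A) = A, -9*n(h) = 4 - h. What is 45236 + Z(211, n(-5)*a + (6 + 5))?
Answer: 70345 - 4642*I*sqrt(3) ≈ 70345.0 - 8040.2*I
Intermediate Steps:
n(h) = -4/9 + h/9 (n(h) = -(4 - h)/9 = -4/9 + h/9)
a = I*sqrt(3) (a = sqrt(-3) = I*sqrt(3) ≈ 1.732*I)
Z(R, w) = R + R*w**2 (Z(R, w) = (w*R)*w + R = (R*w)*w + R = R*w**2 + R = R + R*w**2)
45236 + Z(211, n(-5)*a + (6 + 5)) = 45236 + 211*(1 + ((-4/9 + (1/9)*(-5))*(I*sqrt(3)) + (6 + 5))**2) = 45236 + 211*(1 + ((-4/9 - 5/9)*(I*sqrt(3)) + 11)**2) = 45236 + 211*(1 + (-I*sqrt(3) + 11)**2) = 45236 + 211*(1 + (11 - I*sqrt(3))**2) = 45236 + (211 + 211*(11 - I*sqrt(3))**2) = 45447 + 211*(11 - I*sqrt(3))**2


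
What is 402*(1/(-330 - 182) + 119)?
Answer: 12246327/256 ≈ 47837.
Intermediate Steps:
402*(1/(-330 - 182) + 119) = 402*(1/(-512) + 119) = 402*(-1/512 + 119) = 402*(60927/512) = 12246327/256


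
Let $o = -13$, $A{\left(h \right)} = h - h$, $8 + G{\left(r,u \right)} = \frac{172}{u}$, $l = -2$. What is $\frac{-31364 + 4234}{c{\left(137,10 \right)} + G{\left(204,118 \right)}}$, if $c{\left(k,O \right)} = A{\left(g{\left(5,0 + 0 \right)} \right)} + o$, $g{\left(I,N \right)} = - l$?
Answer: $\frac{1600670}{1153} \approx 1388.3$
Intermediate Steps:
$G{\left(r,u \right)} = -8 + \frac{172}{u}$
$g{\left(I,N \right)} = 2$ ($g{\left(I,N \right)} = \left(-1\right) \left(-2\right) = 2$)
$A{\left(h \right)} = 0$
$c{\left(k,O \right)} = -13$ ($c{\left(k,O \right)} = 0 - 13 = -13$)
$\frac{-31364 + 4234}{c{\left(137,10 \right)} + G{\left(204,118 \right)}} = \frac{-31364 + 4234}{-13 - \left(8 - \frac{172}{118}\right)} = - \frac{27130}{-13 + \left(-8 + 172 \cdot \frac{1}{118}\right)} = - \frac{27130}{-13 + \left(-8 + \frac{86}{59}\right)} = - \frac{27130}{-13 - \frac{386}{59}} = - \frac{27130}{- \frac{1153}{59}} = \left(-27130\right) \left(- \frac{59}{1153}\right) = \frac{1600670}{1153}$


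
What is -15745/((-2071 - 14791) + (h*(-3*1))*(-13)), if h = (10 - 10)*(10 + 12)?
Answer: 15745/16862 ≈ 0.93376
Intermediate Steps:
h = 0 (h = 0*22 = 0)
-15745/((-2071 - 14791) + (h*(-3*1))*(-13)) = -15745/((-2071 - 14791) + (0*(-3*1))*(-13)) = -15745/(-16862 + (0*(-3))*(-13)) = -15745/(-16862 + 0*(-13)) = -15745/(-16862 + 0) = -15745/(-16862) = -15745*(-1/16862) = 15745/16862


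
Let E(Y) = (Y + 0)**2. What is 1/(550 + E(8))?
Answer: 1/614 ≈ 0.0016287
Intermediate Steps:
E(Y) = Y**2
1/(550 + E(8)) = 1/(550 + 8**2) = 1/(550 + 64) = 1/614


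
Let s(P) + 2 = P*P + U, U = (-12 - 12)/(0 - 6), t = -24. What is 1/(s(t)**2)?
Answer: 1/334084 ≈ 2.9933e-6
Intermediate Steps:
U = 4 (U = -24/(-6) = -24*(-1/6) = 4)
s(P) = 2 + P**2 (s(P) = -2 + (P*P + 4) = -2 + (P**2 + 4) = -2 + (4 + P**2) = 2 + P**2)
1/(s(t)**2) = 1/((2 + (-24)**2)**2) = 1/((2 + 576)**2) = 1/(578**2) = 1/334084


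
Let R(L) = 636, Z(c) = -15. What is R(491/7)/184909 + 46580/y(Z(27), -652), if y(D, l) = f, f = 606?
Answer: 4306723318/56027427 ≈ 76.868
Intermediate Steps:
y(D, l) = 606
R(491/7)/184909 + 46580/y(Z(27), -652) = 636/184909 + 46580/606 = 636*(1/184909) + 46580*(1/606) = 636/184909 + 23290/303 = 4306723318/56027427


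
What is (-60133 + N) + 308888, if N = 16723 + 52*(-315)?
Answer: 249098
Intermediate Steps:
N = 343 (N = 16723 - 16380 = 343)
(-60133 + N) + 308888 = (-60133 + 343) + 308888 = -59790 + 308888 = 249098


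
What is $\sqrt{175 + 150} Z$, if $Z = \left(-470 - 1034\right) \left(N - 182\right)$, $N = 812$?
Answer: $- 4737600 \sqrt{13} \approx -1.7082 \cdot 10^{7}$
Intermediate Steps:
$Z = -947520$ ($Z = \left(-470 - 1034\right) \left(812 - 182\right) = \left(-1504\right) 630 = -947520$)
$\sqrt{175 + 150} Z = \sqrt{175 + 150} \left(-947520\right) = \sqrt{325} \left(-947520\right) = 5 \sqrt{13} \left(-947520\right) = - 4737600 \sqrt{13}$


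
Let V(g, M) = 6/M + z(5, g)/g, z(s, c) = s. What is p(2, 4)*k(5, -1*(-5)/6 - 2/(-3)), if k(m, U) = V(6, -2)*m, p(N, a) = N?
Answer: -65/3 ≈ -21.667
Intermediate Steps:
V(g, M) = 5/g + 6/M (V(g, M) = 6/M + 5/g = 5/g + 6/M)
k(m, U) = -13*m/6 (k(m, U) = (5/6 + 6/(-2))*m = (5*(⅙) + 6*(-½))*m = (⅚ - 3)*m = -13*m/6)
p(2, 4)*k(5, -1*(-5)/6 - 2/(-3)) = 2*(-13/6*5) = 2*(-65/6) = -65/3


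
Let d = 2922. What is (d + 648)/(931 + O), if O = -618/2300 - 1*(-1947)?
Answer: 4105500/3309391 ≈ 1.2406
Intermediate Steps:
O = 2238741/1150 (O = -618*1/2300 + 1947 = -309/1150 + 1947 = 2238741/1150 ≈ 1946.7)
(d + 648)/(931 + O) = (2922 + 648)/(931 + 2238741/1150) = 3570/(3309391/1150) = 3570*(1150/3309391) = 4105500/3309391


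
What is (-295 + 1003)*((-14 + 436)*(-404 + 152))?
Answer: -75291552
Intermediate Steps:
(-295 + 1003)*((-14 + 436)*(-404 + 152)) = 708*(422*(-252)) = 708*(-106344) = -75291552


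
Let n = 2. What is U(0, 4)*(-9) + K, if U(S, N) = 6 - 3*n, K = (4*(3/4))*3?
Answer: 9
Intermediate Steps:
K = 9 (K = (4*(3*(¼)))*3 = (4*(¾))*3 = 3*3 = 9)
U(S, N) = 0 (U(S, N) = 6 - 3*2 = 6 - 6 = 0)
U(0, 4)*(-9) + K = 0*(-9) + 9 = 0 + 9 = 9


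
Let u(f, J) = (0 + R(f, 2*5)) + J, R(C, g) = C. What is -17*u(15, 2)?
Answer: -289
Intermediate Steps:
u(f, J) = J + f (u(f, J) = (0 + f) + J = f + J = J + f)
-17*u(15, 2) = -17*(2 + 15) = -17*17 = -289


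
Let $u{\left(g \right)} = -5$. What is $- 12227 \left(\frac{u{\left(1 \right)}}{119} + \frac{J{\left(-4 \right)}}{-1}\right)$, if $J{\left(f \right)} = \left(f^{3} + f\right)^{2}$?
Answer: $\frac{6728041247}{119} \approx 5.6538 \cdot 10^{7}$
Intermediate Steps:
$J{\left(f \right)} = \left(f + f^{3}\right)^{2}$
$- 12227 \left(\frac{u{\left(1 \right)}}{119} + \frac{J{\left(-4 \right)}}{-1}\right) = - 12227 \left(- \frac{5}{119} + \frac{\left(-4\right)^{2} \left(1 + \left(-4\right)^{2}\right)^{2}}{-1}\right) = - 12227 \left(\left(-5\right) \frac{1}{119} + 16 \left(1 + 16\right)^{2} \left(-1\right)\right) = - 12227 \left(- \frac{5}{119} + 16 \cdot 17^{2} \left(-1\right)\right) = - 12227 \left(- \frac{5}{119} + 16 \cdot 289 \left(-1\right)\right) = - 12227 \left(- \frac{5}{119} + 4624 \left(-1\right)\right) = - 12227 \left(- \frac{5}{119} - 4624\right) = \left(-12227\right) \left(- \frac{550261}{119}\right) = \frac{6728041247}{119}$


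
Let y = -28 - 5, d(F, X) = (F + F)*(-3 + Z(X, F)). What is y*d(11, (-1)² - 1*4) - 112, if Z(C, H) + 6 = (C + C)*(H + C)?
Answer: 41270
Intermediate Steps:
Z(C, H) = -6 + 2*C*(C + H) (Z(C, H) = -6 + (C + C)*(H + C) = -6 + (2*C)*(C + H) = -6 + 2*C*(C + H))
d(F, X) = 2*F*(-9 + 2*X² + 2*F*X) (d(F, X) = (F + F)*(-3 + (-6 + 2*X² + 2*X*F)) = (2*F)*(-3 + (-6 + 2*X² + 2*F*X)) = (2*F)*(-9 + 2*X² + 2*F*X) = 2*F*(-9 + 2*X² + 2*F*X))
y = -33
y*d(11, (-1)² - 1*4) - 112 = -66*11*(-9 + 2*((-1)² - 1*4)² + 2*11*((-1)² - 1*4)) - 112 = -66*11*(-9 + 2*(1 - 4)² + 2*11*(1 - 4)) - 112 = -66*11*(-9 + 2*(-3)² + 2*11*(-3)) - 112 = -66*11*(-9 + 2*9 - 66) - 112 = -66*11*(-9 + 18 - 66) - 112 = -66*11*(-57) - 112 = -33*(-1254) - 112 = 41382 - 112 = 41270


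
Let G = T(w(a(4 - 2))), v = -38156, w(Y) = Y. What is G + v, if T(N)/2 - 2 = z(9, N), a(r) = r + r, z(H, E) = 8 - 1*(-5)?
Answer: -38126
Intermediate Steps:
z(H, E) = 13 (z(H, E) = 8 + 5 = 13)
a(r) = 2*r
T(N) = 30 (T(N) = 4 + 2*13 = 4 + 26 = 30)
G = 30
G + v = 30 - 38156 = -38126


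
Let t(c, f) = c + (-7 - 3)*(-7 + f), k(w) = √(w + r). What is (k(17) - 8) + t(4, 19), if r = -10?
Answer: -124 + √7 ≈ -121.35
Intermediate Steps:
k(w) = √(-10 + w) (k(w) = √(w - 10) = √(-10 + w))
t(c, f) = 70 + c - 10*f (t(c, f) = c - 10*(-7 + f) = c + (70 - 10*f) = 70 + c - 10*f)
(k(17) - 8) + t(4, 19) = (√(-10 + 17) - 8) + (70 + 4 - 10*19) = (√7 - 8) + (70 + 4 - 190) = (-8 + √7) - 116 = -124 + √7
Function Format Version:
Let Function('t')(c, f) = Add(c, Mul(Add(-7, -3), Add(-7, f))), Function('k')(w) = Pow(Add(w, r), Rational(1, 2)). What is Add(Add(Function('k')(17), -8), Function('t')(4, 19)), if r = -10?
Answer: Add(-124, Pow(7, Rational(1, 2))) ≈ -121.35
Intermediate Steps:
Function('k')(w) = Pow(Add(-10, w), Rational(1, 2)) (Function('k')(w) = Pow(Add(w, -10), Rational(1, 2)) = Pow(Add(-10, w), Rational(1, 2)))
Function('t')(c, f) = Add(70, c, Mul(-10, f)) (Function('t')(c, f) = Add(c, Mul(-10, Add(-7, f))) = Add(c, Add(70, Mul(-10, f))) = Add(70, c, Mul(-10, f)))
Add(Add(Function('k')(17), -8), Function('t')(4, 19)) = Add(Add(Pow(Add(-10, 17), Rational(1, 2)), -8), Add(70, 4, Mul(-10, 19))) = Add(Add(Pow(7, Rational(1, 2)), -8), Add(70, 4, -190)) = Add(Add(-8, Pow(7, Rational(1, 2))), -116) = Add(-124, Pow(7, Rational(1, 2)))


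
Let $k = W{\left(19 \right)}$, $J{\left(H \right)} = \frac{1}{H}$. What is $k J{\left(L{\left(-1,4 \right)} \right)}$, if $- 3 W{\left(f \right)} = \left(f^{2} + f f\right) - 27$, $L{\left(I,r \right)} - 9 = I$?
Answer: $- \frac{695}{24} \approx -28.958$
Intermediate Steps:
$L{\left(I,r \right)} = 9 + I$
$W{\left(f \right)} = 9 - \frac{2 f^{2}}{3}$ ($W{\left(f \right)} = - \frac{\left(f^{2} + f f\right) - 27}{3} = - \frac{\left(f^{2} + f^{2}\right) - 27}{3} = - \frac{2 f^{2} - 27}{3} = - \frac{-27 + 2 f^{2}}{3} = 9 - \frac{2 f^{2}}{3}$)
$k = - \frac{695}{3}$ ($k = 9 - \frac{2 \cdot 19^{2}}{3} = 9 - \frac{722}{3} = - \frac{695}{3} \approx -231.67$)
$k J{\left(L{\left(-1,4 \right)} \right)} = - \frac{695}{3 \left(9 - 1\right)} = - \frac{695}{3 \cdot 8} = \left(- \frac{695}{3}\right) \frac{1}{8} = - \frac{695}{24}$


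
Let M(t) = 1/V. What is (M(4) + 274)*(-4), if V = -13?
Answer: -14244/13 ≈ -1095.7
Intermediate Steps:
M(t) = -1/13 (M(t) = 1/(-13) = -1/13)
(M(4) + 274)*(-4) = (-1/13 + 274)*(-4) = (3561/13)*(-4) = -14244/13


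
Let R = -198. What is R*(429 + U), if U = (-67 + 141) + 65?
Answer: -112464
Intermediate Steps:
U = 139 (U = 74 + 65 = 139)
R*(429 + U) = -198*(429 + 139) = -198*568 = -112464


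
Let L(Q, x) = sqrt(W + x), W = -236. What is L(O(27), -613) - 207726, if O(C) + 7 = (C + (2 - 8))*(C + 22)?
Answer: -207726 + I*sqrt(849) ≈ -2.0773e+5 + 29.138*I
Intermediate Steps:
O(C) = -7 + (-6 + C)*(22 + C) (O(C) = -7 + (C + (2 - 8))*(C + 22) = -7 + (C - 6)*(22 + C) = -7 + (-6 + C)*(22 + C))
L(Q, x) = sqrt(-236 + x)
L(O(27), -613) - 207726 = sqrt(-236 - 613) - 207726 = sqrt(-849) - 207726 = I*sqrt(849) - 207726 = -207726 + I*sqrt(849)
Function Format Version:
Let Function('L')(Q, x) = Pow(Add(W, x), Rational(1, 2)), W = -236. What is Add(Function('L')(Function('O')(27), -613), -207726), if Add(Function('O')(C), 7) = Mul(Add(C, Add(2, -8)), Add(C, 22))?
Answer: Add(-207726, Mul(I, Pow(849, Rational(1, 2)))) ≈ Add(-2.0773e+5, Mul(29.138, I))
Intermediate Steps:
Function('O')(C) = Add(-7, Mul(Add(-6, C), Add(22, C))) (Function('O')(C) = Add(-7, Mul(Add(C, Add(2, -8)), Add(C, 22))) = Add(-7, Mul(Add(C, -6), Add(22, C))) = Add(-7, Mul(Add(-6, C), Add(22, C))))
Function('L')(Q, x) = Pow(Add(-236, x), Rational(1, 2))
Add(Function('L')(Function('O')(27), -613), -207726) = Add(Pow(Add(-236, -613), Rational(1, 2)), -207726) = Add(Pow(-849, Rational(1, 2)), -207726) = Add(Mul(I, Pow(849, Rational(1, 2))), -207726) = Add(-207726, Mul(I, Pow(849, Rational(1, 2))))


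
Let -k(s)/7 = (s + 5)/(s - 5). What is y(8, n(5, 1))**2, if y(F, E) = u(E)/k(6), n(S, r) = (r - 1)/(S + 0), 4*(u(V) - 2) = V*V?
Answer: 4/5929 ≈ 0.00067465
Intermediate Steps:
u(V) = 2 + V**2/4 (u(V) = 2 + (V*V)/4 = 2 + V**2/4)
k(s) = -7*(5 + s)/(-5 + s) (k(s) = -7*(s + 5)/(s - 5) = -7*(5 + s)/(-5 + s))
n(S, r) = (-1 + r)/S
y(F, E) = -2/77 - E**2/308 (y(F, E) = (2 + E**2/4)/((7*(-5 - 1*6)/(-5 + 6))) = (2 + E**2/4)/((7*(-5 - 6)/1)) = (2 + E**2/4)/((7*1*(-11))) = (2 + E**2/4)/(-77) = (2 + E**2/4)*(-1/77) = -2/77 - E**2/308)
y(8, n(5, 1))**2 = (-2/77 - (-1 + 1)**2/25/308)**2 = (-2/77 - ((1/5)*0)**2/308)**2 = (-2/77 - 1/308*0**2)**2 = (-2/77 - 1/308*0)**2 = (-2/77 + 0)**2 = (-2/77)**2 = 4/5929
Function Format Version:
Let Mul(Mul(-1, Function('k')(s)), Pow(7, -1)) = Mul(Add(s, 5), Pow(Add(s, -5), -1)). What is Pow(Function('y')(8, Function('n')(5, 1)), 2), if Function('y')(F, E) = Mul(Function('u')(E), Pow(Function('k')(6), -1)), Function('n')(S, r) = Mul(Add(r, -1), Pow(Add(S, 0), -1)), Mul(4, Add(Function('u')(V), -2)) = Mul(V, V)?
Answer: Rational(4, 5929) ≈ 0.00067465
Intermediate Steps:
Function('u')(V) = Add(2, Mul(Rational(1, 4), Pow(V, 2))) (Function('u')(V) = Add(2, Mul(Rational(1, 4), Mul(V, V))) = Add(2, Mul(Rational(1, 4), Pow(V, 2))))
Function('k')(s) = Mul(-7, Pow(Add(-5, s), -1), Add(5, s)) (Function('k')(s) = Mul(-7, Mul(Add(s, 5), Pow(Add(s, -5), -1))) = Mul(-7, Mul(Add(5, s), Pow(Add(-5, s), -1))) = Mul(-7, Mul(Pow(Add(-5, s), -1), Add(5, s))) = Mul(-7, Pow(Add(-5, s), -1), Add(5, s)))
Function('n')(S, r) = Mul(Pow(S, -1), Add(-1, r)) (Function('n')(S, r) = Mul(Add(-1, r), Pow(S, -1)) = Mul(Pow(S, -1), Add(-1, r)))
Function('y')(F, E) = Add(Rational(-2, 77), Mul(Rational(-1, 308), Pow(E, 2))) (Function('y')(F, E) = Mul(Add(2, Mul(Rational(1, 4), Pow(E, 2))), Pow(Mul(7, Pow(Add(-5, 6), -1), Add(-5, Mul(-1, 6))), -1)) = Mul(Add(2, Mul(Rational(1, 4), Pow(E, 2))), Pow(Mul(7, Pow(1, -1), Add(-5, -6)), -1)) = Mul(Add(2, Mul(Rational(1, 4), Pow(E, 2))), Pow(Mul(7, 1, -11), -1)) = Mul(Add(2, Mul(Rational(1, 4), Pow(E, 2))), Pow(-77, -1)) = Mul(Add(2, Mul(Rational(1, 4), Pow(E, 2))), Rational(-1, 77)) = Add(Rational(-2, 77), Mul(Rational(-1, 308), Pow(E, 2))))
Pow(Function('y')(8, Function('n')(5, 1)), 2) = Pow(Add(Rational(-2, 77), Mul(Rational(-1, 308), Pow(Mul(Pow(5, -1), Add(-1, 1)), 2))), 2) = Pow(Add(Rational(-2, 77), Mul(Rational(-1, 308), Pow(Mul(Rational(1, 5), 0), 2))), 2) = Pow(Add(Rational(-2, 77), Mul(Rational(-1, 308), Pow(0, 2))), 2) = Pow(Add(Rational(-2, 77), Mul(Rational(-1, 308), 0)), 2) = Pow(Add(Rational(-2, 77), 0), 2) = Pow(Rational(-2, 77), 2) = Rational(4, 5929)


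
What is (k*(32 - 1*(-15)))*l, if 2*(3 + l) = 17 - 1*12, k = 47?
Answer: -2209/2 ≈ -1104.5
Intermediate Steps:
l = -1/2 (l = -3 + (17 - 1*12)/2 = -3 + (17 - 12)/2 = -3 + (1/2)*5 = -3 + 5/2 = -1/2 ≈ -0.50000)
(k*(32 - 1*(-15)))*l = (47*(32 - 1*(-15)))*(-1/2) = (47*(32 + 15))*(-1/2) = (47*47)*(-1/2) = 2209*(-1/2) = -2209/2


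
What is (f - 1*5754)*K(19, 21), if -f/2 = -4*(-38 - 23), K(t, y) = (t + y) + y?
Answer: -380762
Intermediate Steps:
K(t, y) = t + 2*y
f = -488 (f = -(-8)*(-38 - 23) = -(-8)*(-61) = -2*244 = -488)
(f - 1*5754)*K(19, 21) = (-488 - 1*5754)*(19 + 2*21) = (-488 - 5754)*(19 + 42) = -6242*61 = -380762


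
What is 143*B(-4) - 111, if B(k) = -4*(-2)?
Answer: 1033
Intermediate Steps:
B(k) = 8 (B(k) = -1*(-8) = 8)
143*B(-4) - 111 = 143*8 - 111 = 1144 - 111 = 1033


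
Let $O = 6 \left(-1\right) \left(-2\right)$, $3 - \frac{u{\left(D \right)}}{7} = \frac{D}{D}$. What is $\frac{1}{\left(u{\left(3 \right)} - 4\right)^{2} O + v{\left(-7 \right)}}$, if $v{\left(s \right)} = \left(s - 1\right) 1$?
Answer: $\frac{1}{1192} \approx 0.00083893$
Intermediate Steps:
$v{\left(s \right)} = -1 + s$ ($v{\left(s \right)} = \left(-1 + s\right) 1 = -1 + s$)
$u{\left(D \right)} = 14$ ($u{\left(D \right)} = 21 - 7 \frac{D}{D} = 21 - 7 = 14$)
$O = 12$ ($O = \left(-6\right) \left(-2\right) = 12$)
$\frac{1}{\left(u{\left(3 \right)} - 4\right)^{2} O + v{\left(-7 \right)}} = \frac{1}{\left(14 - 4\right)^{2} \cdot 12 - 8} = \frac{1}{10^{2} \cdot 12 - 8} = \frac{1}{100 \cdot 12 - 8} = \frac{1}{1200 - 8} = \frac{1}{1192}$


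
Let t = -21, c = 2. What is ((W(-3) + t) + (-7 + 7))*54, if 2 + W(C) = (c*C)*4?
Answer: -2538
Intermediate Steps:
W(C) = -2 + 8*C (W(C) = -2 + (2*C)*4 = -2 + 8*C)
((W(-3) + t) + (-7 + 7))*54 = (((-2 + 8*(-3)) - 21) + (-7 + 7))*54 = (((-2 - 24) - 21) + 0)*54 = ((-26 - 21) + 0)*54 = (-47 + 0)*54 = -47*54 = -2538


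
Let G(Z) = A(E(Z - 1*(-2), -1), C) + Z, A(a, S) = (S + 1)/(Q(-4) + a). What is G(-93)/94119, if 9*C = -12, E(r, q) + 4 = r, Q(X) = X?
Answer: -27620/27953343 ≈ -0.00098808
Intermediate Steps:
E(r, q) = -4 + r
C = -4/3 (C = (⅑)*(-12) = -4/3 ≈ -1.3333)
A(a, S) = (1 + S)/(-4 + a) (A(a, S) = (S + 1)/(-4 + a) = (1 + S)/(-4 + a))
G(Z) = Z - 1/(3*(-6 + Z)) (G(Z) = (1 - 4/3)/(-4 + (-4 + (Z - 1*(-2)))) + Z = -⅓/(-4 + (-4 + (Z + 2))) + Z = -⅓/(-4 + (-4 + (2 + Z))) + Z = -⅓/(-4 + (-2 + Z)) + Z = -⅓/(-6 + Z) + Z = -1/(3*(-6 + Z)) + Z = Z - 1/(3*(-6 + Z)))
G(-93)/94119 = ((-⅓ - 93*(-6 - 93))/(-6 - 93))/94119 = ((-⅓ - 93*(-99))/(-99))*(1/94119) = -(-⅓ + 9207)/99*(1/94119) = -1/99*27620/3*(1/94119) = -27620/297*1/94119 = -27620/27953343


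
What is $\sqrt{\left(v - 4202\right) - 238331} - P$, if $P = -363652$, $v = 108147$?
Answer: $363652 + i \sqrt{134386} \approx 3.6365 \cdot 10^{5} + 366.59 i$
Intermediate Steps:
$\sqrt{\left(v - 4202\right) - 238331} - P = \sqrt{\left(108147 - 4202\right) - 238331} - -363652 = \sqrt{103945 - 238331} + 363652 = \sqrt{-134386} + 363652 = i \sqrt{134386} + 363652 = 363652 + i \sqrt{134386}$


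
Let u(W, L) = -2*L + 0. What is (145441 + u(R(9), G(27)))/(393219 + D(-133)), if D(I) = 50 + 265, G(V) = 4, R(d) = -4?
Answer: 145433/393534 ≈ 0.36956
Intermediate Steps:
D(I) = 315
u(W, L) = -2*L
(145441 + u(R(9), G(27)))/(393219 + D(-133)) = (145441 - 2*4)/(393219 + 315) = (145441 - 8)/393534 = 145433*(1/393534) = 145433/393534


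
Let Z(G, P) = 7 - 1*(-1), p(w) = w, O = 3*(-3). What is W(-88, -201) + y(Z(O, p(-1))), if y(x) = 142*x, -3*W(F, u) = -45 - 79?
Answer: 3532/3 ≈ 1177.3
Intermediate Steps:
O = -9
W(F, u) = 124/3 (W(F, u) = -(-45 - 79)/3 = -⅓*(-124) = 124/3)
Z(G, P) = 8 (Z(G, P) = 7 + 1 = 8)
W(-88, -201) + y(Z(O, p(-1))) = 124/3 + 142*8 = 124/3 + 1136 = 3532/3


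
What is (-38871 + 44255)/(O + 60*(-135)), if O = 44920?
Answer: 1346/9205 ≈ 0.14622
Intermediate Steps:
(-38871 + 44255)/(O + 60*(-135)) = (-38871 + 44255)/(44920 + 60*(-135)) = 5384/(44920 - 8100) = 5384/36820 = 5384*(1/36820) = 1346/9205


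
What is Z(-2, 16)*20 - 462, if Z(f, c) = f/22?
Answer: -5102/11 ≈ -463.82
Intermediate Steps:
Z(f, c) = f/22 (Z(f, c) = f*(1/22) = f/22)
Z(-2, 16)*20 - 462 = ((1/22)*(-2))*20 - 462 = -1/11*20 - 462 = -20/11 - 462 = -5102/11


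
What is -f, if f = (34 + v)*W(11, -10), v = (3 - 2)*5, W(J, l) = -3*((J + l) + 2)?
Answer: 351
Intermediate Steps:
W(J, l) = -6 - 3*J - 3*l (W(J, l) = -3*(2 + J + l) = -6 - 3*J - 3*l)
v = 5 (v = 1*5 = 5)
f = -351 (f = (34 + 5)*(-6 - 3*11 - 3*(-10)) = 39*(-6 - 33 + 30) = 39*(-9) = -351)
-f = -1*(-351) = 351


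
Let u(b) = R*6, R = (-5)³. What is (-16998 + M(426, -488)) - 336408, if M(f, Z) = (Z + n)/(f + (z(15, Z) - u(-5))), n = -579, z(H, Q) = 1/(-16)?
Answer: -6649350962/18815 ≈ -3.5341e+5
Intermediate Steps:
R = -125
z(H, Q) = -1/16 (z(H, Q) = 1*(-1/16) = -1/16)
u(b) = -750 (u(b) = -125*6 = -750)
M(f, Z) = (-579 + Z)/(11999/16 + f) (M(f, Z) = (Z - 579)/(f + (-1/16 - 1*(-750))) = (-579 + Z)/(f + (-1/16 + 750)) = (-579 + Z)/(f + 11999/16) = (-579 + Z)/(11999/16 + f))
(-16998 + M(426, -488)) - 336408 = (-16998 + 16*(-579 - 488)/(11999 + 16*426)) - 336408 = (-16998 + 16*(-1067)/(11999 + 6816)) - 336408 = (-16998 + 16*(-1067)/18815) - 336408 = (-16998 + 16*(1/18815)*(-1067)) - 336408 = (-16998 - 17072/18815) - 336408 = -319834442/18815 - 336408 = -6649350962/18815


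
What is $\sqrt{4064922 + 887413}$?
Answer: $\sqrt{4952335} \approx 2225.4$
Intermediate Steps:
$\sqrt{4064922 + 887413} = \sqrt{4952335}$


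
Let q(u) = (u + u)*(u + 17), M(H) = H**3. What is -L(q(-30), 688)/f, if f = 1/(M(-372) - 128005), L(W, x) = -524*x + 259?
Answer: -18591523613809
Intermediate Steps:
q(u) = 2*u*(17 + u) (q(u) = (2*u)*(17 + u) = 2*u*(17 + u))
L(W, x) = 259 - 524*x
f = -1/51606853 (f = 1/((-372)**3 - 128005) = 1/(-51478848 - 128005) = 1/(-51606853) = -1/51606853 ≈ -1.9377e-8)
-L(q(-30), 688)/f = -(259 - 524*688)/(-1/51606853) = -(259 - 360512)*(-51606853) = -(-360253)*(-51606853) = -1*18591523613809 = -18591523613809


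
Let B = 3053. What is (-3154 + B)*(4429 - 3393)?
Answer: -104636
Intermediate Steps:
(-3154 + B)*(4429 - 3393) = (-3154 + 3053)*(4429 - 3393) = -101*1036 = -104636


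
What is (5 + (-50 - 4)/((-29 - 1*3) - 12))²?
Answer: 18769/484 ≈ 38.779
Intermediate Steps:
(5 + (-50 - 4)/((-29 - 1*3) - 12))² = (5 - 54/((-29 - 3) - 12))² = (5 - 54/(-32 - 12))² = (5 - 54/(-44))² = (5 - 54*(-1/44))² = (5 + 27/22)² = (137/22)² = 18769/484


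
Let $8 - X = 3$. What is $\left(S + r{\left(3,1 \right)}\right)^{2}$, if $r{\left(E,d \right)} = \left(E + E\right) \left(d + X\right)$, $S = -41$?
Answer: $25$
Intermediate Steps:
$X = 5$ ($X = 8 - 3 = 5$)
$r{\left(E,d \right)} = 2 E \left(5 + d\right)$ ($r{\left(E,d \right)} = \left(E + E\right) \left(d + 5\right) = 2 E \left(5 + d\right)$)
$\left(S + r{\left(3,1 \right)}\right)^{2} = \left(-41 + 2 \cdot 3 \left(5 + 1\right)\right)^{2} = \left(-41 + 2 \cdot 3 \cdot 6\right)^{2} = \left(-41 + 36\right)^{2} = \left(-5\right)^{2} = 25$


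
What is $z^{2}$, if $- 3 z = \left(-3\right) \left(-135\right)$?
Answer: $18225$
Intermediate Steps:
$z = -135$ ($z = - \frac{\left(-3\right) \left(-135\right)}{3} = \left(- \frac{1}{3}\right) 405 = -135$)
$z^{2} = \left(-135\right)^{2} = 18225$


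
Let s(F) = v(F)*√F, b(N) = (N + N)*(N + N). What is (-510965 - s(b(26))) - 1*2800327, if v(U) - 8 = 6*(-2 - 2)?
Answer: -3310460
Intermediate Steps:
v(U) = -16 (v(U) = 8 + 6*(-2 - 2) = 8 + 6*(-4) = 8 - 24 = -16)
b(N) = 4*N² (b(N) = (2*N)*(2*N) = 4*N²)
s(F) = -16*√F
(-510965 - s(b(26))) - 1*2800327 = (-510965 - (-16)*√(4*26²)) - 1*2800327 = (-510965 - (-16)*√(4*676)) - 2800327 = (-510965 - (-16)*√2704) - 2800327 = (-510965 - (-16)*52) - 2800327 = (-510965 - 1*(-832)) - 2800327 = (-510965 + 832) - 2800327 = -510133 - 2800327 = -3310460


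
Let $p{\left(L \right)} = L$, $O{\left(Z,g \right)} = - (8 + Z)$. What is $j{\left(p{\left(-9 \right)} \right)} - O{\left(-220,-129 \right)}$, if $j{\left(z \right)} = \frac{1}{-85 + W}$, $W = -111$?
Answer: $- \frac{41553}{196} \approx -212.01$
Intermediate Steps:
$O{\left(Z,g \right)} = -8 - Z$
$j{\left(z \right)} = - \frac{1}{196}$ ($j{\left(z \right)} = \frac{1}{-85 - 111} = \frac{1}{-196} = - \frac{1}{196}$)
$j{\left(p{\left(-9 \right)} \right)} - O{\left(-220,-129 \right)} = - \frac{1}{196} - \left(-8 - -220\right) = - \frac{1}{196} - \left(-8 + 220\right) = - \frac{1}{196} - 212 = - \frac{41553}{196}$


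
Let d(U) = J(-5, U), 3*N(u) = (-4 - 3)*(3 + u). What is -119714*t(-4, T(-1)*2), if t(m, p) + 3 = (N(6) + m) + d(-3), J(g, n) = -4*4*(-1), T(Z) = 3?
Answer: 1436568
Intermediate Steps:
J(g, n) = 16 (J(g, n) = -16*(-1) = 16)
N(u) = -7 - 7*u/3 (N(u) = ((-4 - 3)*(3 + u))/3 = (-7*(3 + u))/3 = (-21 - 7*u)/3 = -7 - 7*u/3)
d(U) = 16
t(m, p) = -8 + m (t(m, p) = -3 + (((-7 - 7/3*6) + m) + 16) = -3 + (((-7 - 14) + m) + 16) = -3 + ((-21 + m) + 16) = -3 + (-5 + m) = -8 + m)
-119714*t(-4, T(-1)*2) = -119714*(-8 - 4) = -119714*(-12) = 1436568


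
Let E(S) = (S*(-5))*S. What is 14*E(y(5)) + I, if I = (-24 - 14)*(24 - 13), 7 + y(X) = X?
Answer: -698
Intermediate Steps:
y(X) = -7 + X
E(S) = -5*S² (E(S) = (-5*S)*S = -5*S²)
I = -418 (I = -38*11 = -418)
14*E(y(5)) + I = 14*(-5*(-7 + 5)²) - 418 = 14*(-5*(-2)²) - 418 = 14*(-5*4) - 418 = 14*(-20) - 418 = -280 - 418 = -698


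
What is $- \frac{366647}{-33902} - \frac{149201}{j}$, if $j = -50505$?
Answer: $\frac{1813516849}{131709270} \approx 13.769$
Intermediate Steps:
$- \frac{366647}{-33902} - \frac{149201}{j} = - \frac{366647}{-33902} - \frac{149201}{-50505} = \left(-366647\right) \left(- \frac{1}{33902}\right) - - \frac{11477}{3885} = \frac{366647}{33902} + \frac{11477}{3885} = \frac{1813516849}{131709270}$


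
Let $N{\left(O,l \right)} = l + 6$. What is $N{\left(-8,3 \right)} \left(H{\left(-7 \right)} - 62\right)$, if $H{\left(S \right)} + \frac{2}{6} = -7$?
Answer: $-624$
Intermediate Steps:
$H{\left(S \right)} = - \frac{22}{3}$ ($H{\left(S \right)} = - \frac{1}{3} - 7 = - \frac{22}{3}$)
$N{\left(O,l \right)} = 6 + l$
$N{\left(-8,3 \right)} \left(H{\left(-7 \right)} - 62\right) = \left(6 + 3\right) \left(- \frac{22}{3} - 62\right) = 9 \left(- \frac{208}{3}\right) = -624$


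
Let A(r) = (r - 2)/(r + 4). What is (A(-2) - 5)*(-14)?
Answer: 98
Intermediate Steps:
A(r) = (-2 + r)/(4 + r)
(A(-2) - 5)*(-14) = ((-2 - 2)/(4 - 2) - 5)*(-14) = (-4/2 - 5)*(-14) = ((½)*(-4) - 5)*(-14) = (-2 - 5)*(-14) = -7*(-14) = 98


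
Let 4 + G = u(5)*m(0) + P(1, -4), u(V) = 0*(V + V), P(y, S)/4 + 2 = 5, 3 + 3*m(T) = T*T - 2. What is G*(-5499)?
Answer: -43992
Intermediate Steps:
m(T) = -5/3 + T**2/3 (m(T) = -1 + (T*T - 2)/3 = -1 + (T**2 - 2)/3 = -1 + (-2 + T**2)/3 = -1 + (-2/3 + T**2/3) = -5/3 + T**2/3)
P(y, S) = 12 (P(y, S) = -8 + 4*5 = -8 + 20 = 12)
u(V) = 0 (u(V) = 0*(2*V) = 0)
G = 8 (G = -4 + (0*(-5/3 + (1/3)*0**2) + 12) = -4 + (0*(-5/3 + (1/3)*0) + 12) = -4 + (0*(-5/3 + 0) + 12) = -4 + (0*(-5/3) + 12) = -4 + (0 + 12) = -4 + 12 = 8)
G*(-5499) = 8*(-5499) = -43992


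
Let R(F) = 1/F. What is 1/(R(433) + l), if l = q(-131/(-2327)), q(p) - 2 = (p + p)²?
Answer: 2344664257/4724466295 ≈ 0.49628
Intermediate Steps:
q(p) = 2 + 4*p² (q(p) = 2 + (p + p)² = 2 + (2*p)² = 2 + 4*p²)
l = 10898502/5414929 (l = 2 + 4*(-131/(-2327))² = 2 + 4*(-131*(-1/2327))² = 2 + 4*(131/2327)² = 2 + 4*(17161/5414929) = 2 + 68644/5414929 = 10898502/5414929 ≈ 2.0127)
1/(R(433) + l) = 1/(1/433 + 10898502/5414929) = 1/(4724466295/2344664257) = 2344664257/4724466295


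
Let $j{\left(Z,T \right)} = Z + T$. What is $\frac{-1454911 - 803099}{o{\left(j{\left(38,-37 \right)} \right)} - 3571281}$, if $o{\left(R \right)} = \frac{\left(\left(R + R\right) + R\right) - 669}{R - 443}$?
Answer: $\frac{9241115}{14615792} \approx 0.63227$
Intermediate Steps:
$j{\left(Z,T \right)} = T + Z$
$o{\left(R \right)} = \frac{-669 + 3 R}{-443 + R}$ ($o{\left(R \right)} = \frac{\left(2 R + R\right) - 669}{-443 + R} = \frac{3 R - 669}{-443 + R} = \frac{-669 + 3 R}{-443 + R}$)
$\frac{-1454911 - 803099}{o{\left(j{\left(38,-37 \right)} \right)} - 3571281} = \frac{-1454911 - 803099}{\frac{3 \left(-223 + \left(-37 + 38\right)\right)}{-443 + \left(-37 + 38\right)} - 3571281} = - \frac{2258010}{\frac{3 \left(-223 + 1\right)}{-443 + 1} - 3571281} = - \frac{2258010}{3 \frac{1}{-442} \left(-222\right) - 3571281} = - \frac{2258010}{3 \left(- \frac{1}{442}\right) \left(-222\right) - 3571281} = - \frac{2258010}{\frac{333}{221} - 3571281} = - \frac{2258010}{- \frac{789252768}{221}} = \left(-2258010\right) \left(- \frac{221}{789252768}\right) = \frac{9241115}{14615792}$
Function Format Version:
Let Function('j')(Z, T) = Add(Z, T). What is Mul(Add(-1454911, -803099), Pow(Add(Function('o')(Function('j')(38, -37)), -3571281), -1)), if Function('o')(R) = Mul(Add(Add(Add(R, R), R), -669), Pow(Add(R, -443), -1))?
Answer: Rational(9241115, 14615792) ≈ 0.63227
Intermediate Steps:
Function('j')(Z, T) = Add(T, Z)
Function('o')(R) = Mul(Pow(Add(-443, R), -1), Add(-669, Mul(3, R))) (Function('o')(R) = Mul(Add(Add(Mul(2, R), R), -669), Pow(Add(-443, R), -1)) = Mul(Add(Mul(3, R), -669), Pow(Add(-443, R), -1)) = Mul(Add(-669, Mul(3, R)), Pow(Add(-443, R), -1)) = Mul(Pow(Add(-443, R), -1), Add(-669, Mul(3, R))))
Mul(Add(-1454911, -803099), Pow(Add(Function('o')(Function('j')(38, -37)), -3571281), -1)) = Mul(Add(-1454911, -803099), Pow(Add(Mul(3, Pow(Add(-443, Add(-37, 38)), -1), Add(-223, Add(-37, 38))), -3571281), -1)) = Mul(-2258010, Pow(Add(Mul(3, Pow(Add(-443, 1), -1), Add(-223, 1)), -3571281), -1)) = Mul(-2258010, Pow(Add(Mul(3, Pow(-442, -1), -222), -3571281), -1)) = Mul(-2258010, Pow(Add(Mul(3, Rational(-1, 442), -222), -3571281), -1)) = Mul(-2258010, Pow(Add(Rational(333, 221), -3571281), -1)) = Mul(-2258010, Pow(Rational(-789252768, 221), -1)) = Mul(-2258010, Rational(-221, 789252768)) = Rational(9241115, 14615792)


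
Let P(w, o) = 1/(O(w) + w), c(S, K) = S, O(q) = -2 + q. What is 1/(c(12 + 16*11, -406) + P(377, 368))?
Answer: 752/141377 ≈ 0.0053191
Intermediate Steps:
P(w, o) = 1/(-2 + 2*w) (P(w, o) = 1/((-2 + w) + w) = 1/(-2 + 2*w))
1/(c(12 + 16*11, -406) + P(377, 368)) = 1/((12 + 16*11) + 1/(2*(-1 + 377))) = 1/((12 + 176) + (1/2)/376) = 1/(188 + (1/2)*(1/376)) = 1/(188 + 1/752) = 1/(141377/752) = 752/141377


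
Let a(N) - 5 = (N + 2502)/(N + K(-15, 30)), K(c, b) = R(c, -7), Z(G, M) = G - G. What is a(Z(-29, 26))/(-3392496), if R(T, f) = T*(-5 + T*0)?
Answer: -959/84812400 ≈ -1.1307e-5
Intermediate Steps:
R(T, f) = -5*T (R(T, f) = T*(-5 + 0) = T*(-5) = -5*T)
Z(G, M) = 0
K(c, b) = -5*c
a(N) = 5 + (2502 + N)/(75 + N) (a(N) = 5 + (N + 2502)/(N - 5*(-15)) = 5 + (2502 + N)/(N + 75) = 5 + (2502 + N)/(75 + N))
a(Z(-29, 26))/(-3392496) = (3*(959 + 2*0)/(75 + 0))/(-3392496) = (3*(959 + 0)/75)*(-1/3392496) = (3*(1/75)*959)*(-1/3392496) = (959/25)*(-1/3392496) = -959/84812400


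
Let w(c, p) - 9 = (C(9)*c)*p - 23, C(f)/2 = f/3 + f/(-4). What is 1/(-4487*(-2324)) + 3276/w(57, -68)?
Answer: -8540356915/15193287116 ≈ -0.56211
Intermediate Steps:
C(f) = f/6 (C(f) = 2*(f/3 + f/(-4)) = 2*(f*(⅓) + f*(-¼)) = 2*(f/3 - f/4) = 2*(f/12) = f/6)
w(c, p) = -14 + 3*c*p/2 (w(c, p) = 9 + ((((⅙)*9)*c)*p - 23) = 9 + ((3*c/2)*p - 23) = 9 + (3*c*p/2 - 23) = 9 + (-23 + 3*c*p/2) = -14 + 3*c*p/2)
1/(-4487*(-2324)) + 3276/w(57, -68) = 1/(-4487*(-2324)) + 3276/(-14 + (3/2)*57*(-68)) = -1/4487*(-1/2324) + 3276/(-14 - 5814) = 1/10427788 + 3276/(-5828) = 1/10427788 + 3276*(-1/5828) = 1/10427788 - 819/1457 = -8540356915/15193287116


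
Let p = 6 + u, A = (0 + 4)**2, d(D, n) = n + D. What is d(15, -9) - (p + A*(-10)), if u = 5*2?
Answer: 150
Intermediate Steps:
u = 10
d(D, n) = D + n
A = 16 (A = 4**2 = 16)
p = 16 (p = 6 + 10 = 16)
d(15, -9) - (p + A*(-10)) = (15 - 9) - (16 + 16*(-10)) = 6 - (16 - 160) = 6 - 1*(-144) = 6 + 144 = 150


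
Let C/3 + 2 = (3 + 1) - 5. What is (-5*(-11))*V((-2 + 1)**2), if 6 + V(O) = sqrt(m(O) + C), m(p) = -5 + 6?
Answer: -330 + 110*I*sqrt(2) ≈ -330.0 + 155.56*I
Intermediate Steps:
m(p) = 1
C = -9 (C = -6 + 3*((3 + 1) - 5) = -6 + 3*(4 - 5) = -6 + 3*(-1) = -6 - 3 = -9)
V(O) = -6 + 2*I*sqrt(2) (V(O) = -6 + sqrt(1 - 9) = -6 + sqrt(-8) = -6 + 2*I*sqrt(2))
(-5*(-11))*V((-2 + 1)**2) = (-5*(-11))*(-6 + 2*I*sqrt(2)) = 55*(-6 + 2*I*sqrt(2)) = -330 + 110*I*sqrt(2)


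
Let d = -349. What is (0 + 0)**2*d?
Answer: 0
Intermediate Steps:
(0 + 0)**2*d = (0 + 0)**2*(-349) = 0**2*(-349) = 0*(-349) = 0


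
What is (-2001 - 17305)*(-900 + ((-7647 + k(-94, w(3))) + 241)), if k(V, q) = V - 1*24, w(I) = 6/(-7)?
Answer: 162633744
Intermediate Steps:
w(I) = -6/7 (w(I) = 6*(-⅐) = -6/7)
k(V, q) = -24 + V (k(V, q) = V - 24 = -24 + V)
(-2001 - 17305)*(-900 + ((-7647 + k(-94, w(3))) + 241)) = (-2001 - 17305)*(-900 + ((-7647 + (-24 - 94)) + 241)) = -19306*(-900 + ((-7647 - 118) + 241)) = -19306*(-900 + (-7765 + 241)) = -19306*(-900 - 7524) = -19306*(-8424) = 162633744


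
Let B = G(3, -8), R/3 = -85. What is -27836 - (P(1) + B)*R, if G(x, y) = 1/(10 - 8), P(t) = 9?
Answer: -50827/2 ≈ -25414.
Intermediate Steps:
R = -255 (R = 3*(-85) = -255)
G(x, y) = 1/2
B = 1/2 ≈ 0.50000
-27836 - (P(1) + B)*R = -27836 - (9 + 1/2)*(-255) = -27836 - 19*(-255)/2 = -27836 - 1*(-4845/2) = -27836 + 4845/2 = -50827/2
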